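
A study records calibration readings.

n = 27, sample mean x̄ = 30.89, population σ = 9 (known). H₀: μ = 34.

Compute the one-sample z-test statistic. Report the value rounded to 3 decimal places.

test statistic = -1.796

SE = σ/√n = 9/√27 = 1.7321
z = (x̄−μ₀)/SE = (30.89−34)/1.7321 = -1.7956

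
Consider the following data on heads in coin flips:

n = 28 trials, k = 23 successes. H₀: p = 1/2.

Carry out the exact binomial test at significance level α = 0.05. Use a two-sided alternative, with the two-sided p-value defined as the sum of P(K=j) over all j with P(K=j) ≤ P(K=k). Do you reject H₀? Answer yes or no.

Exact binomial: n=28, k=23, p₀=1/2=0.5000
P(X=j) = C(n,j)·p₀^j·(1−p₀)^(n−j); p = Σ P(X=j) over j with P(X=j) ≤ P(X=23)
p-value (two-sided) = 0.00091
At α=0.05: p < α → reject H₀

reject H₀: yes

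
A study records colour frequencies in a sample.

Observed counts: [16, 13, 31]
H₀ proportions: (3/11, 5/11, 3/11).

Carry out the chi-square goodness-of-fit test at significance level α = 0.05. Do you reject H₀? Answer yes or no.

n = 60; E_i = n·p_i = [16.36, 27.27, 16.36]
χ² = (16−16.36)²/16.36 + (13−27.27)²/27.27 + (31−16.36)²/16.36 = 20.5689
df = 2
p-value (upper-tail) = 0.00003
At α=0.05: p < α → reject H₀

reject H₀: yes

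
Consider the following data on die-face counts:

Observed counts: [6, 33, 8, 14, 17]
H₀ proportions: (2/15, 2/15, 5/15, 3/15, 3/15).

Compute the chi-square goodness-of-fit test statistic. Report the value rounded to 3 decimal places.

test statistic = 63.724

n = 78; E_i = n·p_i = [10.40, 10.40, 26.00, 15.60, 15.60]
χ² = (6−10.40)²/10.40 + (33−10.40)²/10.40 + (8−26.00)²/26.00 + (14−15.60)²/15.60 + (17−15.60)²/15.60 = 63.7244
df = 4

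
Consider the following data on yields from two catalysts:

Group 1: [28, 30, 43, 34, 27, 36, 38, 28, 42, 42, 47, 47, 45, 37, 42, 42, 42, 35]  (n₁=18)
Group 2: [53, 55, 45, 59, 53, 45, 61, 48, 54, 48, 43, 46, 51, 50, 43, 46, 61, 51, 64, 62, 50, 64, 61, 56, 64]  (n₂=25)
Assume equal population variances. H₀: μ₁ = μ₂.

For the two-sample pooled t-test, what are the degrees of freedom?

degrees of freedom = 41

df = n₁ + n₂ − 2 = 18 + 25 − 2 = 41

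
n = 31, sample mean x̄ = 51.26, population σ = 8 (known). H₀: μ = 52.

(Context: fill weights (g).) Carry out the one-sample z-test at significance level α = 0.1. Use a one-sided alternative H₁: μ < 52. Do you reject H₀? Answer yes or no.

reject H₀: no

SE = σ/√n = 8/√31 = 1.4368
z = (x̄−μ₀)/SE = (51.26−52)/1.4368 = -0.5150
p-value (one-sided, H₁ less) = 0.30327
At α=0.1: p ≥ α → fail to reject H₀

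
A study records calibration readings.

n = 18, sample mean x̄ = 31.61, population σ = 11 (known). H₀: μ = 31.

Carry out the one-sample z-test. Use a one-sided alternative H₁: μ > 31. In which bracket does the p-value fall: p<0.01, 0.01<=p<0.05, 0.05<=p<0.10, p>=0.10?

p-value bracket: p>=0.10

SE = σ/√n = 11/√18 = 2.5927
z = (x̄−μ₀)/SE = (31.61−31)/2.5927 = 0.2353
p-value (one-sided, H₁ greater) = 0.40700
→ bracket: p>=0.10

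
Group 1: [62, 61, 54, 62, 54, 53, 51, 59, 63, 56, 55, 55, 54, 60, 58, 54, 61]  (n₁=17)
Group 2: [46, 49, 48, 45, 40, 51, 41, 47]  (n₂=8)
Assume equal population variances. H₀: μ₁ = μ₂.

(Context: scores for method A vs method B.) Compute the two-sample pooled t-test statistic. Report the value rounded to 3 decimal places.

x̄₁=57.176, s₁=3.779, n₁=17
x̄₂=45.875, s₂=3.796, n₂=8
s_p² = [16·3.779² + 7·3.796²]/23 = 14.3194
SE = √(s_p²·(1/17+1/8)) = 1.6224
t = (57.176−45.875)/1.6224 = 6.9658
df = 23

test statistic = 6.966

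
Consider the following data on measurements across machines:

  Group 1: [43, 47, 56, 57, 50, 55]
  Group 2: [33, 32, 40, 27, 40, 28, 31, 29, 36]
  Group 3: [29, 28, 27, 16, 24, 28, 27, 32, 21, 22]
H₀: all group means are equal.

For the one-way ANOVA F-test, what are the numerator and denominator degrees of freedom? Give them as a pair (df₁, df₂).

degrees of freedom = [2, 22]

k = 3 groups, N = 25 total
df = (k−1, N−k) = (3−1, 25−3) = (2, 22)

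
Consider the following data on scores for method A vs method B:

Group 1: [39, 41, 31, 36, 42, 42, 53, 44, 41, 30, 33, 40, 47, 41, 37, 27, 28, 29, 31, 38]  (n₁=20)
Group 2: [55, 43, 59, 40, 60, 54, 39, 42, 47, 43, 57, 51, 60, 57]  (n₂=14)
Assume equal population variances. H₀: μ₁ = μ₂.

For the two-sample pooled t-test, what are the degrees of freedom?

df = n₁ + n₂ − 2 = 20 + 14 − 2 = 32

degrees of freedom = 32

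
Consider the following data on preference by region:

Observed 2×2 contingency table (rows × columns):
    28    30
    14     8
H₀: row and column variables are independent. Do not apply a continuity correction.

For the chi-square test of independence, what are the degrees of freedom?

degrees of freedom = 1

df = (r−1)(c−1) = (2−1)·(2−1) = 1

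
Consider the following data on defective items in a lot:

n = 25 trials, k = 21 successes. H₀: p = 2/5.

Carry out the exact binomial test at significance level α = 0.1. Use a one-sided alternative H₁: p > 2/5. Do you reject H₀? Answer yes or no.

Exact binomial: n=25, k=21, p₀=2/5=0.4000
P(X≥21) from Σ C(n,i)·p₀^i·(1−p₀)^(n−i)
p-value (one-sided, H₁ greater) = 0.00001
At α=0.1: p < α → reject H₀

reject H₀: yes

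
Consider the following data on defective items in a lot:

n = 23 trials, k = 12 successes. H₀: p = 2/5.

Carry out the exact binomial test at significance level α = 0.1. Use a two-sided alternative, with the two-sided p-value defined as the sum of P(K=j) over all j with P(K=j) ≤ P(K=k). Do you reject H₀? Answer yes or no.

reject H₀: no

Exact binomial: n=23, k=12, p₀=2/5=0.4000
P(X=j) = C(n,j)·p₀^j·(1−p₀)^(n−j); p = Σ P(X=j) over j with P(X=j) ≤ P(X=12)
p-value (two-sided) = 0.28760
At α=0.1: p ≥ α → fail to reject H₀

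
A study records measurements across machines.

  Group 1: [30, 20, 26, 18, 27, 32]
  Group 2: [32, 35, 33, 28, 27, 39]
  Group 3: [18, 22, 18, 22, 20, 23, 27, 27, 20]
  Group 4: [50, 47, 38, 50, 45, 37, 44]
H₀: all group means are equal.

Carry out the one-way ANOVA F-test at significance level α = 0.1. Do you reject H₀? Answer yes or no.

reject H₀: yes

Group means [25.50, 32.33, 21.89, 44.43], grand mean 30.536
SSB = Σnᵢ(x̄ᵢ−x̄)² = 2195.528; SSW = ΣΣ(x−x̄ᵢ)² = 507.437
MSB = 2195.528/3 = 731.8426; MSW = 507.437/24 = 21.1432
F = MSB/MSW = 34.6136
df = (3, 24)
p-value (upper-tail) = 0.00000
At α=0.1: p < α → reject H₀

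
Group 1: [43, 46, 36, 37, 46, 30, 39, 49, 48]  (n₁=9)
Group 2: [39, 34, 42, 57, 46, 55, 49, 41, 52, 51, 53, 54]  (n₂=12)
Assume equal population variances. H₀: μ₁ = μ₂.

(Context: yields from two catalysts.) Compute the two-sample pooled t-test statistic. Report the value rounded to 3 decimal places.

test statistic = -2.027

x̄₁=41.556, s₁=6.425, n₁=9
x̄₂=47.750, s₂=7.275, n₂=12
s_p² = [8·6.425² + 11·7.275²]/19 = 48.0249
SE = √(s_p²·(1/9+1/12)) = 3.0558
t = (41.556−47.750)/3.0558 = -2.0271
df = 19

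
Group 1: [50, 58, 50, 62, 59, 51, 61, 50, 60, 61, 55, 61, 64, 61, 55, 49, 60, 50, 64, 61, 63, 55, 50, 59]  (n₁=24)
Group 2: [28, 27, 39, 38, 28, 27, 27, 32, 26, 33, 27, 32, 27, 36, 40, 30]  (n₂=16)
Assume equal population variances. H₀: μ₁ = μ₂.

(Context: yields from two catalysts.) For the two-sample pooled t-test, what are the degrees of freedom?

degrees of freedom = 38

df = n₁ + n₂ − 2 = 24 + 16 − 2 = 38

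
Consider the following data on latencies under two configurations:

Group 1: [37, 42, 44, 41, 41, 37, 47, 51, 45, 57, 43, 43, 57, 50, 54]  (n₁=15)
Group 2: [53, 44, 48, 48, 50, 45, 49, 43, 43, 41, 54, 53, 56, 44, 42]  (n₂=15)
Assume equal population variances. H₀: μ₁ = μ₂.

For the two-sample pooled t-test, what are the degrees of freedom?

df = n₁ + n₂ − 2 = 15 + 15 − 2 = 28

degrees of freedom = 28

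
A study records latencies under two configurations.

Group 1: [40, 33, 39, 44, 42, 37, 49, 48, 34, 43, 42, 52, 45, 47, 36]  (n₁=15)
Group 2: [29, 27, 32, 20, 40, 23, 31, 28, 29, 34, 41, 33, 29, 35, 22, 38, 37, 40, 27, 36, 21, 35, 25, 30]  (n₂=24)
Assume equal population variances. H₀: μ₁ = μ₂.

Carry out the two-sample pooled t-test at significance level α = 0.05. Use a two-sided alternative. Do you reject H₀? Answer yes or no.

x̄₁=42.067, s₁=5.625, n₁=15
x̄₂=30.917, s₂=6.164, n₂=24
s_p² = [14·5.625² + 23·6.164²]/37 = 35.5883
SE = √(s_p²·(1/15+1/24)) = 1.9635
t = (42.067−30.917)/1.9635 = 5.6786
df = 37
p-value (two-sided) = 0.00000
At α=0.05: p < α → reject H₀

reject H₀: yes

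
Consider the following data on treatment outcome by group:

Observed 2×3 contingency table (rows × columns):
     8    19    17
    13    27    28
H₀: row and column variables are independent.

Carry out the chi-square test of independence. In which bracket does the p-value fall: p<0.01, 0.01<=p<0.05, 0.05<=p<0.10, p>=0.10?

Row totals [44, 68], col totals [21, 46, 45], n=112
χ² = (8−8.25)²/8.25 + (19−18.07)²/18.07 + (17−17.68)²/17.68 + (13−12.75)²/12.75 + (27−27.93)²/27.93 + (28−27.32)²/27.32 = 0.1340
df = 2
p-value (upper-tail) = 0.93521
→ bracket: p>=0.10

p-value bracket: p>=0.10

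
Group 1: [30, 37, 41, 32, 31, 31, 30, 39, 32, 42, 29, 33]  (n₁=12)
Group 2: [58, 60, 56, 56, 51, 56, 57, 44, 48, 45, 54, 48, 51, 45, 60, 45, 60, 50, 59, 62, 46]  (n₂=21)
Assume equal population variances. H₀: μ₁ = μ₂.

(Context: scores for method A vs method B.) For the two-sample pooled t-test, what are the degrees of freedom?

degrees of freedom = 31

df = n₁ + n₂ − 2 = 12 + 21 − 2 = 31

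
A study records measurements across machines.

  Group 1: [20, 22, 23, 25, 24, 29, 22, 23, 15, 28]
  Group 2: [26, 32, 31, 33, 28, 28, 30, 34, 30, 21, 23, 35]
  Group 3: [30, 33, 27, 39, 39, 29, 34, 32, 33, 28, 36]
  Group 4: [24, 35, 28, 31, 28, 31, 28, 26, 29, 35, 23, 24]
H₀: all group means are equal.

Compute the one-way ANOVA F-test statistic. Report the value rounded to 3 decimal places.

Group means [23.10, 29.25, 32.73, 28.50], grand mean 28.533
SSB = Σnᵢ(x̄ᵢ−x̄)² = 494.868; SSW = ΣΣ(x−x̄ᵢ)² = 686.332
MSB = 494.868/3 = 164.9561; MSW = 686.332/41 = 16.7398
F = MSB/MSW = 9.8541
df = (3, 41)

test statistic = 9.854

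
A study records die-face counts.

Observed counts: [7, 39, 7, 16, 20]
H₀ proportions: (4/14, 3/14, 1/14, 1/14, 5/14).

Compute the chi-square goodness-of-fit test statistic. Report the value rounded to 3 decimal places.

test statistic = 53.242

n = 89; E_i = n·p_i = [25.43, 19.07, 6.36, 6.36, 31.79]
χ² = (7−25.43)²/25.43 + (39−19.07)²/19.07 + (7−6.36)²/6.36 + (16−6.36)²/6.36 + (20−31.79)²/31.79 = 53.2416
df = 4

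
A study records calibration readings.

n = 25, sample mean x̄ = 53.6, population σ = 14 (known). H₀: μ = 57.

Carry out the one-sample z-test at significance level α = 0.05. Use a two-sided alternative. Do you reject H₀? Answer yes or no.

reject H₀: no

SE = σ/√n = 14/√25 = 2.8000
z = (x̄−μ₀)/SE = (53.6−57)/2.8000 = -1.2143
p-value (two-sided) = 0.22464
At α=0.05: p ≥ α → fail to reject H₀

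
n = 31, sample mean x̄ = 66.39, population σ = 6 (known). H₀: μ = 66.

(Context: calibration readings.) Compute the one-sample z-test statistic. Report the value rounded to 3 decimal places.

test statistic = 0.362

SE = σ/√n = 6/√31 = 1.0776
z = (x̄−μ₀)/SE = (66.39−66)/1.0776 = 0.3619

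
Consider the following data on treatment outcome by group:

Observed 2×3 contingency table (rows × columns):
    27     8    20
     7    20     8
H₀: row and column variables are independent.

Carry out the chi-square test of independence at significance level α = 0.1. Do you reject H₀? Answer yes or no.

reject H₀: yes

Row totals [55, 35], col totals [34, 28, 28], n=90
χ² = (27−20.78)²/20.78 + (8−17.11)²/17.11 + (20−17.11)²/17.11 + (7−13.22)²/13.22 + (20−10.89)²/10.89 + (8−10.89)²/10.89 = 18.5206
df = 2
p-value (upper-tail) = 0.00010
At α=0.1: p < α → reject H₀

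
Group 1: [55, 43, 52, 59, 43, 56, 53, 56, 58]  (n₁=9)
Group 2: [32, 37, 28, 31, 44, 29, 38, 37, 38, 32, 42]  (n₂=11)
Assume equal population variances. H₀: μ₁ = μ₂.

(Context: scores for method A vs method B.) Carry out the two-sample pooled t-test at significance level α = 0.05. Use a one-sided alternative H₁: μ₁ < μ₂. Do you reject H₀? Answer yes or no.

x̄₁=52.778, s₁=5.954, n₁=9
x̄₂=35.273, s₂=5.236, n₂=11
s_p² = [8·5.954² + 10·5.236²]/18 = 30.9854
SE = √(s_p²·(1/9+1/11)) = 2.5019
t = (52.778−35.273)/2.5019 = 6.9966
df = 18
p-value (one-sided, H₁ less) = 1.00000
At α=0.05: p ≥ α → fail to reject H₀

reject H₀: no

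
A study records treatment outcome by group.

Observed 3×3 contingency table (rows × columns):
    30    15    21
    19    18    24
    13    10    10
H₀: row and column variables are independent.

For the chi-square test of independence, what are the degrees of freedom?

degrees of freedom = 4

df = (r−1)(c−1) = (3−1)·(3−1) = 4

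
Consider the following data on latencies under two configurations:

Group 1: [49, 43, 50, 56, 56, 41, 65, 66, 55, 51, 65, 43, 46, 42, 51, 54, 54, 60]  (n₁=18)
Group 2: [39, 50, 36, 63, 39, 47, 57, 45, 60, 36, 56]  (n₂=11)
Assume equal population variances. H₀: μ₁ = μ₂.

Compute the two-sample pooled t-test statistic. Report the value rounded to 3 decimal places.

test statistic = 1.382

x̄₁=52.611, s₁=7.949, n₁=18
x̄₂=48.000, s₂=9.889, n₂=11
s_p² = [17·7.949² + 10·9.889²]/27 = 76.0103
SE = √(s_p²·(1/18+1/11)) = 3.3366
t = (52.611−48.000)/3.3366 = 1.3820
df = 27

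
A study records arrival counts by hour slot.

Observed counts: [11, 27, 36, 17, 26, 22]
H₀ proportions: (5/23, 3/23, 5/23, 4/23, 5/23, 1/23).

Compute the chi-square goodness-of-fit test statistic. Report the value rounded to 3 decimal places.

test statistic = 62.515

n = 139; E_i = n·p_i = [30.22, 18.13, 30.22, 24.17, 30.22, 6.04]
χ² = (11−30.22)²/30.22 + (27−18.13)²/18.13 + (36−30.22)²/30.22 + (17−24.17)²/24.17 + (26−30.22)²/30.22 + (22−6.04)²/6.04 = 62.5147
df = 5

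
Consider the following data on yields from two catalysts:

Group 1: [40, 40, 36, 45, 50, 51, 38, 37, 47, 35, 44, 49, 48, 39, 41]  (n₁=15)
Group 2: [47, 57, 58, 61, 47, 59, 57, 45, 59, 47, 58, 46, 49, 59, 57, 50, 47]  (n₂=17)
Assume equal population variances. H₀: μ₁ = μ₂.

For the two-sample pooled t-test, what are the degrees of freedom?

df = n₁ + n₂ − 2 = 15 + 17 − 2 = 30

degrees of freedom = 30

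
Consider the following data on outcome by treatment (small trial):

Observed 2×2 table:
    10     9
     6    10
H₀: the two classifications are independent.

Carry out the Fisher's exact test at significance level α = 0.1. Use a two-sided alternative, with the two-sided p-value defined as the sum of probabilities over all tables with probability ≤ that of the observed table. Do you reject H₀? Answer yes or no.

Margins: r₁=19, r₂=16, c₁=16, c₂=19, n=35
p_obs = C(19,10)·C(16,6)/C(35,16); sum pmf over tables with pmf ≤ p_obs
p-value (two-sided) = 0.50010
At α=0.1: p ≥ α → fail to reject H₀

reject H₀: no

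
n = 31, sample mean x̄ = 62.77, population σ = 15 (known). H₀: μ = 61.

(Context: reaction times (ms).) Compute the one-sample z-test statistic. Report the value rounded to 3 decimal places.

test statistic = 0.657

SE = σ/√n = 15/√31 = 2.6941
z = (x̄−μ₀)/SE = (62.77−61)/2.6941 = 0.6570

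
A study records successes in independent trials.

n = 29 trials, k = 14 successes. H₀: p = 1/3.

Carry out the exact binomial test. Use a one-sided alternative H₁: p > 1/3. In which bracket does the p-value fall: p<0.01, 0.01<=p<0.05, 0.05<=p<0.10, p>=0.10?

Exact binomial: n=29, k=14, p₀=1/3=0.3333
P(X≥14) from Σ C(n,i)·p₀^i·(1−p₀)^(n−i)
p-value (one-sided, H₁ greater) = 0.06817
→ bracket: 0.05<=p<0.10

p-value bracket: 0.05<=p<0.10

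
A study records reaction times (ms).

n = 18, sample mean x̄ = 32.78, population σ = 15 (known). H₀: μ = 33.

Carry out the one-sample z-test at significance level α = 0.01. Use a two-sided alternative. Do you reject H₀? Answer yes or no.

SE = σ/√n = 15/√18 = 3.5355
z = (x̄−μ₀)/SE = (32.78−33)/3.5355 = -0.0622
p-value (two-sided) = 0.95038
At α=0.01: p ≥ α → fail to reject H₀

reject H₀: no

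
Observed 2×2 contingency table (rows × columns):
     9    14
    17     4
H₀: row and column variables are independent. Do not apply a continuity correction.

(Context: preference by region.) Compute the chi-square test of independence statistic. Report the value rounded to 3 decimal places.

Row totals [23, 21], col totals [26, 18], n=44
χ² = (9−13.59)²/13.59 + (14−9.41)²/9.41 + (17−12.41)²/12.41 + (4−8.59)²/8.59 = 7.9426
df = 1

test statistic = 7.943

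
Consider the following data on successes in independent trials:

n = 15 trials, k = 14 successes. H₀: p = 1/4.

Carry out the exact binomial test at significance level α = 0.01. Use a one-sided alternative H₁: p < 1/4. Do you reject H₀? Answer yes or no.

reject H₀: no

Exact binomial: n=15, k=14, p₀=1/4=0.2500
P(X≤14) from Σ C(n,i)·p₀^i·(1−p₀)^(n−i)
p-value (one-sided, H₁ less) = 1.00000
At α=0.01: p ≥ α → fail to reject H₀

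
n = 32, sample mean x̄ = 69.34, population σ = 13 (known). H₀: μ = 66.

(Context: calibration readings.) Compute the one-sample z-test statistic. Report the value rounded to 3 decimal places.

test statistic = 1.453

SE = σ/√n = 13/√32 = 2.2981
z = (x̄−μ₀)/SE = (69.34−66)/2.2981 = 1.4534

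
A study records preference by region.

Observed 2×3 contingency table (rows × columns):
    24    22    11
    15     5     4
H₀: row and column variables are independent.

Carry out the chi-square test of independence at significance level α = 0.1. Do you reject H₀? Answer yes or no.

reject H₀: no

Row totals [57, 24], col totals [39, 27, 15], n=81
χ² = (24−27.44)²/27.44 + (22−19.00)²/19.00 + (11−10.56)²/10.56 + (15−11.56)²/11.56 + (5−8.00)²/8.00 + (4−4.44)²/4.44 = 3.1209
df = 2
p-value (upper-tail) = 0.21005
At α=0.1: p ≥ α → fail to reject H₀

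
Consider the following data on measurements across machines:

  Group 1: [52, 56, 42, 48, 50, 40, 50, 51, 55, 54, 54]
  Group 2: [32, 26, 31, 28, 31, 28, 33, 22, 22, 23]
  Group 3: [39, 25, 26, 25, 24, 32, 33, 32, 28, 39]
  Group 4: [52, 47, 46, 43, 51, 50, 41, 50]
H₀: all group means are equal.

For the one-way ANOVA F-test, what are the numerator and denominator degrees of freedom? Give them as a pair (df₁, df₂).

degrees of freedom = [3, 35]

k = 4 groups, N = 39 total
df = (k−1, N−k) = (4−1, 39−4) = (3, 35)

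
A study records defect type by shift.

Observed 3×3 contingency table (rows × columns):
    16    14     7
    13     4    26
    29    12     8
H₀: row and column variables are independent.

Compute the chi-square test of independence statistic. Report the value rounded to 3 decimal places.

test statistic = 28.058

Row totals [37, 43, 49], col totals [58, 30, 41], n=129
χ² = (16−16.64)²/16.64 + (14−8.60)²/8.60 + (7−11.76)²/11.76 + (13−19.33)²/19.33 + (4−10.00)²/10.00 + (26−13.67)²/13.67 + (29−22.03)²/22.03 + (12−11.40)²/11.40 + (8−15.57)²/15.57 = 28.0583
df = 4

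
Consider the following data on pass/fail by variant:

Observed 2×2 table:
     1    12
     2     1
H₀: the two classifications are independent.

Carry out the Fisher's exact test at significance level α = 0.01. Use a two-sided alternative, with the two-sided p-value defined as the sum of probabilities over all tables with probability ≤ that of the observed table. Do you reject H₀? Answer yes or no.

reject H₀: no

Margins: r₁=13, r₂=3, c₁=3, c₂=13, n=16
p_obs = C(13,1)·C(3,2)/C(16,3); sum pmf over tables with pmf ≤ p_obs
p-value (two-sided) = 0.07143
At α=0.01: p ≥ α → fail to reject H₀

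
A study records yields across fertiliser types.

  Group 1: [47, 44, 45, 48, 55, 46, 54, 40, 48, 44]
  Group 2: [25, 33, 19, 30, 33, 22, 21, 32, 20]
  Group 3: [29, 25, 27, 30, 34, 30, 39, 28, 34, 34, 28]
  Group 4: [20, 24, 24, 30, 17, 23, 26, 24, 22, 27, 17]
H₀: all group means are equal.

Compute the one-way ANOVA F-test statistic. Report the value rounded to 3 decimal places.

Group means [47.10, 26.11, 30.73, 23.09], grand mean 31.659
SSB = Σnᵢ(x̄ᵢ−x̄)² = 3478.340; SSW = ΣΣ(x−x̄ᵢ)² = 788.880
MSB = 3478.340/3 = 1159.4466; MSW = 788.880/37 = 21.3211
F = MSB/MSW = 54.3803
df = (3, 37)

test statistic = 54.380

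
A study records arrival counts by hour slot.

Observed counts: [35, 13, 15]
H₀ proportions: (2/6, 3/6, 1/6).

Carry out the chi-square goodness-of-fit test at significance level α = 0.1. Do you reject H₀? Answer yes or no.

n = 63; E_i = n·p_i = [21.00, 31.50, 10.50]
χ² = (35−21.00)²/21.00 + (13−31.50)²/31.50 + (15−10.50)²/10.50 = 22.1270
df = 2
p-value (upper-tail) = 0.00002
At α=0.1: p < α → reject H₀

reject H₀: yes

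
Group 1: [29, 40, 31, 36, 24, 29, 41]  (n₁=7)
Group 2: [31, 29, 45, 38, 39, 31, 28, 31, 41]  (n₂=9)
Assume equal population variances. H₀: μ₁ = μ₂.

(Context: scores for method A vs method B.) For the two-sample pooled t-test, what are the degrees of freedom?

degrees of freedom = 14

df = n₁ + n₂ − 2 = 7 + 9 − 2 = 14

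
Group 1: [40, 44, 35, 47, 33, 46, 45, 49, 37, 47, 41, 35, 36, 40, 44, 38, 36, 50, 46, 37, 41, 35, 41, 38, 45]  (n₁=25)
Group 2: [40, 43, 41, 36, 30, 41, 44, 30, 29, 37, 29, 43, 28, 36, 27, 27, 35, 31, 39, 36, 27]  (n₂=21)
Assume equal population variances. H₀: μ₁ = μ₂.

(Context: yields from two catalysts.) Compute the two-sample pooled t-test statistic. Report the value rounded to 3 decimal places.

x̄₁=41.040, s₁=4.962, n₁=25
x̄₂=34.714, s₂=5.943, n₂=21
s_p² = [24·4.962² + 20·5.943²]/44 = 29.4829
SE = √(s_p²·(1/25+1/21)) = 1.6073
t = (41.040−34.714)/1.6073 = 3.9357
df = 44

test statistic = 3.936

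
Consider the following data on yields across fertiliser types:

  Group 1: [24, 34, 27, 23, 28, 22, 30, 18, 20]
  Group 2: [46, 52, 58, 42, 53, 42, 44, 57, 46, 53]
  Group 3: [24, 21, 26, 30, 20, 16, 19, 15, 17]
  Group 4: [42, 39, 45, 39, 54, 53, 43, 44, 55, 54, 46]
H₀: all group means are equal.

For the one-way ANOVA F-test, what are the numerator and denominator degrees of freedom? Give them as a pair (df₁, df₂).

degrees of freedom = [3, 35]

k = 4 groups, N = 39 total
df = (k−1, N−k) = (4−1, 39−4) = (3, 35)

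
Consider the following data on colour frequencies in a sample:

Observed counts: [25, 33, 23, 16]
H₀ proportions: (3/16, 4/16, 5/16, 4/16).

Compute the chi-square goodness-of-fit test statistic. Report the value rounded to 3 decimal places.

n = 97; E_i = n·p_i = [18.19, 24.25, 30.31, 24.25]
χ² = (25−18.19)²/18.19 + (33−24.25)²/24.25 + (23−30.31)²/30.31 + (16−24.25)²/24.25 = 10.2797
df = 3

test statistic = 10.280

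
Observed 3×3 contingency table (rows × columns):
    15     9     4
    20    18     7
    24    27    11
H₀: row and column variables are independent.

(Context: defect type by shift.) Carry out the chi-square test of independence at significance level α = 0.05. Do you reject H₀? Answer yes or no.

Row totals [28, 45, 62], col totals [59, 54, 22], n=135
χ² = (15−12.24)²/12.24 + (9−11.20)²/11.20 + (4−4.56)²/4.56 + (20−19.67)²/19.67 + (18−18.00)²/18.00 + (7−7.33)²/7.33 + (24−27.10)²/27.10 + (27−24.80)²/24.80 + (11−10.10)²/10.10 = 1.7747
df = 4
p-value (upper-tail) = 0.77710
At α=0.05: p ≥ α → fail to reject H₀

reject H₀: no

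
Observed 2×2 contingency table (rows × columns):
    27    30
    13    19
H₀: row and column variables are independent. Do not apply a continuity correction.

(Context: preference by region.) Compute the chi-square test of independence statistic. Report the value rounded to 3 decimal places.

Row totals [57, 32], col totals [40, 49], n=89
χ² = (27−25.62)²/25.62 + (30−31.38)²/31.38 + (13−14.38)²/14.38 + (19−17.62)²/17.62 = 0.3766
df = 1

test statistic = 0.377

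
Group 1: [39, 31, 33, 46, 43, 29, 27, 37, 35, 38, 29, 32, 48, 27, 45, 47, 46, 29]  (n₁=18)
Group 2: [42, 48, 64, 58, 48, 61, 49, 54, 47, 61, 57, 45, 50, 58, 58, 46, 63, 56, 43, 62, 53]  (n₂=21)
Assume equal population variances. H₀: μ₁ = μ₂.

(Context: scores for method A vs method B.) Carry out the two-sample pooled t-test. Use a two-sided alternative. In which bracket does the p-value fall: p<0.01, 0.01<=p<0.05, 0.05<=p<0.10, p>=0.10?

p-value bracket: p<0.01

x̄₁=36.722, s₁=7.513, n₁=18
x̄₂=53.476, s₂=6.969, n₂=21
s_p² = [17·7.513² + 20·6.969²]/37 = 52.1851
SE = √(s_p²·(1/18+1/21)) = 2.3204
t = (36.722−53.476)/2.3204 = -7.2203
df = 37
p-value (two-sided) = 0.00000
→ bracket: p<0.01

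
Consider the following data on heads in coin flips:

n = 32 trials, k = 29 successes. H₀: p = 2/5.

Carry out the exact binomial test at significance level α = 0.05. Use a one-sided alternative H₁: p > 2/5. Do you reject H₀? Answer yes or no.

reject H₀: yes

Exact binomial: n=32, k=29, p₀=2/5=0.4000
P(X≥29) from Σ C(n,i)·p₀^i·(1−p₀)^(n−i)
p-value (one-sided, H₁ greater) = 0.00000
At α=0.05: p < α → reject H₀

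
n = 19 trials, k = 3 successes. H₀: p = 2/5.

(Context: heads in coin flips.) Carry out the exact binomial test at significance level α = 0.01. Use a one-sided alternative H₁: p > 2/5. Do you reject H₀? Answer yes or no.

Exact binomial: n=19, k=3, p₀=2/5=0.4000
P(X≥3) from Σ C(n,i)·p₀^i·(1−p₀)^(n−i)
p-value (one-sided, H₁ greater) = 0.99454
At α=0.01: p ≥ α → fail to reject H₀

reject H₀: no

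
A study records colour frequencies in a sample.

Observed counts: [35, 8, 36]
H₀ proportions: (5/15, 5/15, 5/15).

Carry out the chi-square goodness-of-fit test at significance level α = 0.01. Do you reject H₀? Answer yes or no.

reject H₀: yes

n = 79; E_i = n·p_i = [26.33, 26.33, 26.33]
χ² = (35−26.33)²/26.33 + (8−26.33)²/26.33 + (36−26.33)²/26.33 = 19.1646
df = 2
p-value (upper-tail) = 0.00007
At α=0.01: p < α → reject H₀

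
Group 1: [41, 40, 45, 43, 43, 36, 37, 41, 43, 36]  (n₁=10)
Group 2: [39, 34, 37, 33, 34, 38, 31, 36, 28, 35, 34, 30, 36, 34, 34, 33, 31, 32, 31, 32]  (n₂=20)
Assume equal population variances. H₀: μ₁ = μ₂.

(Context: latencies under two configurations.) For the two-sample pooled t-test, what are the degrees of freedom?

df = n₁ + n₂ − 2 = 10 + 20 − 2 = 28

degrees of freedom = 28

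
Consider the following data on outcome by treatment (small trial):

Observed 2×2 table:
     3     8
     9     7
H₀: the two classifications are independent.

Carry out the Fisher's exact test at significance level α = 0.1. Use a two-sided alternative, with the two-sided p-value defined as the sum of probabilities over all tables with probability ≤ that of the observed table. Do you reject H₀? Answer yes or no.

Margins: r₁=11, r₂=16, c₁=12, c₂=15, n=27
p_obs = C(11,3)·C(16,9)/C(27,12); sum pmf over tables with pmf ≤ p_obs
p-value (two-sided) = 0.23883
At α=0.1: p ≥ α → fail to reject H₀

reject H₀: no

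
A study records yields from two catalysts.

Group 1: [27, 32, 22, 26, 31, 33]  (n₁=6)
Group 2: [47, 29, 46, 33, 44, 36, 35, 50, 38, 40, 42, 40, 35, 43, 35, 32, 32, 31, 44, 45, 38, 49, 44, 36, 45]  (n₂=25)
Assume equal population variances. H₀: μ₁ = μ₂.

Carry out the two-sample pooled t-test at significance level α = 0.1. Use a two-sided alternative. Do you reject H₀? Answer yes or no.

x̄₁=28.500, s₁=4.231, n₁=6
x̄₂=39.560, s₂=6.007, n₂=25
s_p² = [5·4.231² + 24·6.007²]/29 = 32.9538
SE = √(s_p²·(1/6+1/25)) = 2.6097
t = (28.500−39.560)/2.6097 = -4.2381
df = 29
p-value (two-sided) = 0.00021
At α=0.1: p < α → reject H₀

reject H₀: yes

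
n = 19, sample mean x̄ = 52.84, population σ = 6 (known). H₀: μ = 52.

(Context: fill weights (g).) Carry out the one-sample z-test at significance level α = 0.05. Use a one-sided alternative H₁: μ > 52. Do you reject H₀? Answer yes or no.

reject H₀: no

SE = σ/√n = 6/√19 = 1.3765
z = (x̄−μ₀)/SE = (52.84−52)/1.3765 = 0.6102
p-value (one-sided, H₁ greater) = 0.27085
At α=0.05: p ≥ α → fail to reject H₀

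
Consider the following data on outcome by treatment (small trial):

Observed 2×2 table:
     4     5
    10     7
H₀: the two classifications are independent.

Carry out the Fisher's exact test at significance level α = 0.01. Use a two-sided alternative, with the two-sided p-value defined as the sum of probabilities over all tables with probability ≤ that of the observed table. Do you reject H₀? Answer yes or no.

Margins: r₁=9, r₂=17, c₁=14, c₂=12, n=26
p_obs = C(9,4)·C(17,10)/C(26,14); sum pmf over tables with pmf ≤ p_obs
p-value (two-sided) = 0.68284
At α=0.01: p ≥ α → fail to reject H₀

reject H₀: no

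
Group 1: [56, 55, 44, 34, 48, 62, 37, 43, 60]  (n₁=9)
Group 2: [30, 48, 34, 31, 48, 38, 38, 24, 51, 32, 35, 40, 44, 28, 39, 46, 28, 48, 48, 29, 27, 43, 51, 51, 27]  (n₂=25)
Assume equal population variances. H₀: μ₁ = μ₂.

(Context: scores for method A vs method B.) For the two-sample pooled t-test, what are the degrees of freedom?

degrees of freedom = 32

df = n₁ + n₂ − 2 = 9 + 25 − 2 = 32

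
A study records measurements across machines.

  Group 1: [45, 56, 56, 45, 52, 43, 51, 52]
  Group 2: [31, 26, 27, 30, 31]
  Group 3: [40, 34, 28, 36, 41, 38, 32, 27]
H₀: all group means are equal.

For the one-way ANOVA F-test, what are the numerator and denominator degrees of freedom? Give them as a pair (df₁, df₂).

k = 3 groups, N = 21 total
df = (k−1, N−k) = (3−1, 21−3) = (2, 18)

degrees of freedom = [2, 18]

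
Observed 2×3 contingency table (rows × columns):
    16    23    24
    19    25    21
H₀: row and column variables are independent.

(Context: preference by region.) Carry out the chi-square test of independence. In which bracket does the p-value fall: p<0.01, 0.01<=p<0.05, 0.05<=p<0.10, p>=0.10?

p-value bracket: p>=0.10

Row totals [63, 65], col totals [35, 48, 45], n=128
χ² = (16−17.23)²/17.23 + (23−23.62)²/23.62 + (24−22.15)²/22.15 + (19−17.77)²/17.77 + (25−24.38)²/24.38 + (21−22.85)²/22.85 = 0.5094
df = 2
p-value (upper-tail) = 0.77517
→ bracket: p>=0.10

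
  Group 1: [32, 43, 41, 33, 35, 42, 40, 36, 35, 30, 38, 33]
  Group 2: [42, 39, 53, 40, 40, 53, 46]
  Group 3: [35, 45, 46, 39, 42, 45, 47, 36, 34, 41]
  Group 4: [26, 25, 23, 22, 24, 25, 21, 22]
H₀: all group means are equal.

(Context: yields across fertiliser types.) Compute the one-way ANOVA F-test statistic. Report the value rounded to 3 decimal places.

test statistic = 34.171

Group means [36.50, 44.71, 41.00, 23.50], grand mean 36.459
SSB = Σnᵢ(x̄ᵢ−x̄)² = 2026.761; SSW = ΣΣ(x−x̄ᵢ)² = 652.429
MSB = 2026.761/3 = 675.5869; MSW = 652.429/33 = 19.7706
F = MSB/MSW = 34.1714
df = (3, 33)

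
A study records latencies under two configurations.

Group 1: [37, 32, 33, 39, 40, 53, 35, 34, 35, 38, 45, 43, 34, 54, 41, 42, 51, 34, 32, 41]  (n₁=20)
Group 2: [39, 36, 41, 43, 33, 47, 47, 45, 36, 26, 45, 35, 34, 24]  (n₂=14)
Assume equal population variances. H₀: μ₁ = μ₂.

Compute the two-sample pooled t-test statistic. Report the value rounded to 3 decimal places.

test statistic = 0.706

x̄₁=39.650, s₁=6.777, n₁=20
x̄₂=37.929, s₂=7.301, n₂=14
s_p² = [19·6.777² + 13·7.301²]/32 = 48.9212
SE = √(s_p²·(1/20+1/14)) = 2.4373
t = (39.650−37.929)/2.4373 = 0.7063
df = 32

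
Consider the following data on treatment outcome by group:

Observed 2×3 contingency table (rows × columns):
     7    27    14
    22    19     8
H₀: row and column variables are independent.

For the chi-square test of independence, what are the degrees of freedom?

df = (r−1)(c−1) = (2−1)·(3−1) = 2

degrees of freedom = 2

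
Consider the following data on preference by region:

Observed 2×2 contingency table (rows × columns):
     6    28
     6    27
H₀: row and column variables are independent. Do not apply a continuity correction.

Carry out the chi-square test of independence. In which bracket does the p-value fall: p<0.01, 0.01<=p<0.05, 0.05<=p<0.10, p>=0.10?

Row totals [34, 33], col totals [12, 55], n=67
χ² = (6−6.09)²/6.09 + (28−27.91)²/27.91 + (6−5.91)²/5.91 + (27−27.09)²/27.09 = 0.0033
df = 1
p-value (upper-tail) = 0.95449
→ bracket: p>=0.10

p-value bracket: p>=0.10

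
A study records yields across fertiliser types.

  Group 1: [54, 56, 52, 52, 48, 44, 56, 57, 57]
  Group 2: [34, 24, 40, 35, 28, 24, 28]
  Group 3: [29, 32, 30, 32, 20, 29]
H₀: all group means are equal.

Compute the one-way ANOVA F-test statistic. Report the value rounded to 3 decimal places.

Group means [52.89, 30.43, 28.67], grand mean 39.136
SSB = Σnᵢ(x̄ᵢ−x̄)² = 2890.654; SSW = ΣΣ(x−x̄ᵢ)² = 477.937
MSB = 2890.654/2 = 1445.3272; MSW = 477.937/19 = 25.1546
F = MSB/MSW = 57.4579
df = (2, 19)

test statistic = 57.458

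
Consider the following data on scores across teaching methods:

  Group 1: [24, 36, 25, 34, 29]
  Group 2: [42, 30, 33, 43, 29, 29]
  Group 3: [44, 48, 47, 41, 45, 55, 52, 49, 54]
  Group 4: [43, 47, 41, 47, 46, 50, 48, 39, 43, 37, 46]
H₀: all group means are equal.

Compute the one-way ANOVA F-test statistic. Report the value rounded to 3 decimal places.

test statistic = 20.608

Group means [29.60, 34.33, 48.33, 44.27], grand mean 41.161
SSB = Σnᵢ(x̄ᵢ−x̄)² = 1517.478; SSW = ΣΣ(x−x̄ᵢ)² = 662.715
MSB = 1517.478/3 = 505.8261; MSW = 662.715/27 = 24.5450
F = MSB/MSW = 20.6081
df = (3, 27)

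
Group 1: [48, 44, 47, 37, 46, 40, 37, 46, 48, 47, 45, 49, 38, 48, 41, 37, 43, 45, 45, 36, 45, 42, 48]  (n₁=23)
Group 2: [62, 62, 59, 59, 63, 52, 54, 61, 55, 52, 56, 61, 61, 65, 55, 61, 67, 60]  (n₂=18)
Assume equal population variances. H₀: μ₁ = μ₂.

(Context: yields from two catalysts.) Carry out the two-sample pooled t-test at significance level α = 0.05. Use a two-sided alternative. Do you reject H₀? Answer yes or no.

x̄₁=43.565, s₁=4.219, n₁=23
x̄₂=59.167, s₂=4.301, n₂=18
s_p² = [22·4.219² + 17·4.301²]/39 = 18.1065
SE = √(s_p²·(1/23+1/18)) = 1.3391
t = (43.565−59.167)/1.3391 = -11.6508
df = 39
p-value (two-sided) = 0.00000
At α=0.05: p < α → reject H₀

reject H₀: yes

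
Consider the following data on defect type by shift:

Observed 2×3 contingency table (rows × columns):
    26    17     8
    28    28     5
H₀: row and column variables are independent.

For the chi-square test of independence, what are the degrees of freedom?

df = (r−1)(c−1) = (2−1)·(3−1) = 2

degrees of freedom = 2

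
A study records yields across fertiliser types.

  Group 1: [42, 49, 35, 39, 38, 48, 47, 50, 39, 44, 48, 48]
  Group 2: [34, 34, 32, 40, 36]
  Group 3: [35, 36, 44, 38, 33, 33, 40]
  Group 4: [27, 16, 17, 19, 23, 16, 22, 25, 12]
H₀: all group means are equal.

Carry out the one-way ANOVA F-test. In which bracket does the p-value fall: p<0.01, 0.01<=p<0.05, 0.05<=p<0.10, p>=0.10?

p-value bracket: p<0.01

Group means [43.92, 35.20, 37.00, 19.67], grand mean 34.515
SSB = Σnᵢ(x̄ᵢ−x̄)² = 3090.526; SSW = ΣΣ(x−x̄ᵢ)² = 613.717
MSB = 3090.526/3 = 1030.1753; MSW = 613.717/29 = 21.1626
F = MSB/MSW = 48.6789
df = (3, 29)
p-value (upper-tail) = 0.00000
→ bracket: p<0.01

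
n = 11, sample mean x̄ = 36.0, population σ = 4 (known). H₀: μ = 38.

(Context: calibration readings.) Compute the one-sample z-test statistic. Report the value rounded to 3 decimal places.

SE = σ/√n = 4/√11 = 1.2060
z = (x̄−μ₀)/SE = (36.0−38)/1.2060 = -1.6583

test statistic = -1.658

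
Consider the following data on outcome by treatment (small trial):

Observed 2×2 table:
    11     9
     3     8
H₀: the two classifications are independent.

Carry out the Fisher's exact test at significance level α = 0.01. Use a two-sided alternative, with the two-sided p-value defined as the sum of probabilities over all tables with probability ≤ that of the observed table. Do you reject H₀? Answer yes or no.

Margins: r₁=20, r₂=11, c₁=14, c₂=17, n=31
p_obs = C(20,11)·C(11,3)/C(31,14); sum pmf over tables with pmf ≤ p_obs
p-value (two-sided) = 0.25800
At α=0.01: p ≥ α → fail to reject H₀

reject H₀: no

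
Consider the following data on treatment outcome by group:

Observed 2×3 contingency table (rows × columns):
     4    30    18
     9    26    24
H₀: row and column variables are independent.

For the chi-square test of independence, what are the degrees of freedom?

degrees of freedom = 2

df = (r−1)(c−1) = (2−1)·(3−1) = 2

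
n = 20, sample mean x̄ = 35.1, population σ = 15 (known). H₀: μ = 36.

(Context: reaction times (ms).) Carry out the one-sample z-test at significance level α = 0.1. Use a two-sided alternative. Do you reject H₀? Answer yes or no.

reject H₀: no

SE = σ/√n = 15/√20 = 3.3541
z = (x̄−μ₀)/SE = (35.1−36)/3.3541 = -0.2683
p-value (two-sided) = 0.78845
At α=0.1: p ≥ α → fail to reject H₀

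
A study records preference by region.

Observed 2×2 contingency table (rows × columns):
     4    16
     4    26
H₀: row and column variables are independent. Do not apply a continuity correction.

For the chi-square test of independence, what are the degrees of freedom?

degrees of freedom = 1

df = (r−1)(c−1) = (2−1)·(2−1) = 1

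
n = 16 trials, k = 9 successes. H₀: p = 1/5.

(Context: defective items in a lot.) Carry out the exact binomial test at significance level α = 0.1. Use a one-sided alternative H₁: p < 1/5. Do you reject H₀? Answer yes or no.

reject H₀: no

Exact binomial: n=16, k=9, p₀=1/5=0.2000
P(X≤9) from Σ C(n,i)·p₀^i·(1−p₀)^(n−i)
p-value (one-sided, H₁ less) = 0.99975
At α=0.1: p ≥ α → fail to reject H₀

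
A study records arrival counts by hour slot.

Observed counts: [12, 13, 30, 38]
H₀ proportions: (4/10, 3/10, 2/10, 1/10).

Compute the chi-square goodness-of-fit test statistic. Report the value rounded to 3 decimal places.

test statistic = 120.584

n = 93; E_i = n·p_i = [37.20, 27.90, 18.60, 9.30]
χ² = (12−37.20)²/37.20 + (13−27.90)²/27.90 + (30−18.60)²/18.60 + (38−9.30)²/9.30 = 120.5842
df = 3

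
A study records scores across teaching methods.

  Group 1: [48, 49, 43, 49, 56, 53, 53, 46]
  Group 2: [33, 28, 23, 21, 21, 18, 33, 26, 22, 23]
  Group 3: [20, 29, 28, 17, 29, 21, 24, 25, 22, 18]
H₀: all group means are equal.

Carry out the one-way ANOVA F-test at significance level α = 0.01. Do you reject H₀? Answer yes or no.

reject H₀: yes

Group means [49.62, 24.80, 23.30], grand mean 31.357
SSB = Σnᵢ(x̄ᵢ−x̄)² = 3748.854; SSW = ΣΣ(x−x̄ᵢ)² = 535.575
MSB = 3748.854/2 = 1874.4268; MSW = 535.575/25 = 21.4230
F = MSB/MSW = 87.4960
df = (2, 25)
p-value (upper-tail) = 0.00000
At α=0.01: p < α → reject H₀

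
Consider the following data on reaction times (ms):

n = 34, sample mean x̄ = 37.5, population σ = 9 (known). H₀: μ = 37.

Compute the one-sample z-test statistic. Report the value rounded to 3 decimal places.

SE = σ/√n = 9/√34 = 1.5435
z = (x̄−μ₀)/SE = (37.5−37)/1.5435 = 0.3239

test statistic = 0.324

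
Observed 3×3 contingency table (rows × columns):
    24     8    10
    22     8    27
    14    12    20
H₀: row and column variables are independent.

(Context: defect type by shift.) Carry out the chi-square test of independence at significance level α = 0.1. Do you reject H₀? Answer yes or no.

Row totals [42, 57, 46], col totals [60, 28, 57], n=145
χ² = (24−17.38)²/17.38 + (8−8.11)²/8.11 + (10−16.51)²/16.51 + (22−23.59)²/23.59 + (8−11.01)²/11.01 + (27−22.41)²/22.41 + (14−19.03)²/19.03 + (12−8.88)²/8.88 + (20−18.08)²/18.08 = 9.5893
df = 4
p-value (upper-tail) = 0.04795
At α=0.1: p < α → reject H₀

reject H₀: yes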